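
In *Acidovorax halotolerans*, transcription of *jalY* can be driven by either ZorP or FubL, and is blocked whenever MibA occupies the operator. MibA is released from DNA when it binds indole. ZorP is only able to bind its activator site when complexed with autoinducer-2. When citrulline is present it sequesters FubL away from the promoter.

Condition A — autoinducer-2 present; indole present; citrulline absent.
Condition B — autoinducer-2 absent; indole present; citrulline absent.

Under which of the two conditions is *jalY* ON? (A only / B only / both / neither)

both

Condition A:
Autoinducer-2 is present, so ZorP is active.
Indole is present, so MibA is inactive.
Citrulline is absent, so FubL is active.
Activator ZorP is present, so *jalY* is transcribed.
→ *jalY* is ON in A.
Condition B:
Autoinducer-2 is absent, so ZorP is inactive.
Indole is present, so MibA is inactive.
Citrulline is absent, so FubL is active.
Activator FubL is present, so *jalY* is transcribed.
→ *jalY* is ON in B.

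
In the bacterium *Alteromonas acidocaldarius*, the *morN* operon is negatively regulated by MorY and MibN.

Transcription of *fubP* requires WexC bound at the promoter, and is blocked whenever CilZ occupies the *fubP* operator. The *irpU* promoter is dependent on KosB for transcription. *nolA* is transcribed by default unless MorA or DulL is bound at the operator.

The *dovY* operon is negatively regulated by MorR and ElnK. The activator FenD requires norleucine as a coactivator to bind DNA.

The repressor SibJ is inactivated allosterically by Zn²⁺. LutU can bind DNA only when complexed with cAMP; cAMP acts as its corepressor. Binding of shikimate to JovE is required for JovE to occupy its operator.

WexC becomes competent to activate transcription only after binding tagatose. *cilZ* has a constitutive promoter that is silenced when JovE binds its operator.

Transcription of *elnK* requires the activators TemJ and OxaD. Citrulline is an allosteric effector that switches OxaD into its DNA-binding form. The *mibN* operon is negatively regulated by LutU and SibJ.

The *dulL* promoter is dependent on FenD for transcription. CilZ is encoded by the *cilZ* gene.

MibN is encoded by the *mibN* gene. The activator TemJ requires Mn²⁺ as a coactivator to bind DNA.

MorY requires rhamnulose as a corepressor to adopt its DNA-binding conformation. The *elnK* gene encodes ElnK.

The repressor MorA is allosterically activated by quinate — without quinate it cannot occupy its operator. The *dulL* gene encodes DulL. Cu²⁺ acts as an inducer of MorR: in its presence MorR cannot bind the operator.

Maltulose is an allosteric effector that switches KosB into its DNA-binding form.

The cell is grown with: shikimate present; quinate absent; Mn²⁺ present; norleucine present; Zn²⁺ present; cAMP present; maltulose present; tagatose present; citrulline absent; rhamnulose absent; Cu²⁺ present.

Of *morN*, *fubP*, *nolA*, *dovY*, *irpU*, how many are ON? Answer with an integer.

4

Rhamnulose is absent, so MorY is inactive.
cAMP is present, so LutU is active.
Zn²⁺ is present, so SibJ is inactive.
With repressor LutU bound, *mibN* is not transcribed.
So MibN is not produced.
With no repressor bound, *morN* is transcribed.
→ *morN* is ON.
Tagatose is present, so WexC is active.
Shikimate is present, so JovE is active.
With repressor JovE bound, *cilZ* is not transcribed.
So CilZ is not produced.
No repressor is bound and WexC is active, so *fubP* is transcribed.
→ *fubP* is ON.
Quinate is absent, so MorA is inactive.
Norleucine is present, so FenD is active.
No repressor is bound and FenD is active, so *dulL* is transcribed.
So DulL is produced and active.
With repressor DulL bound, *nolA* is not transcribed.
→ *nolA* is OFF.
Cu²⁺ is present, so MorR is inactive.
Mn²⁺ is present, so TemJ is active.
Citrulline is absent, so OxaD is inactive.
Required activator OxaD is absent, so *elnK* is not transcribed.
So ElnK is not produced.
With no repressor bound, *dovY* is transcribed.
→ *dovY* is ON.
Maltulose is present, so KosB is active.
No repressor is bound and KosB is active, so *irpU* is transcribed.
→ *irpU* is ON.
4 of the 5 genes are transcribed.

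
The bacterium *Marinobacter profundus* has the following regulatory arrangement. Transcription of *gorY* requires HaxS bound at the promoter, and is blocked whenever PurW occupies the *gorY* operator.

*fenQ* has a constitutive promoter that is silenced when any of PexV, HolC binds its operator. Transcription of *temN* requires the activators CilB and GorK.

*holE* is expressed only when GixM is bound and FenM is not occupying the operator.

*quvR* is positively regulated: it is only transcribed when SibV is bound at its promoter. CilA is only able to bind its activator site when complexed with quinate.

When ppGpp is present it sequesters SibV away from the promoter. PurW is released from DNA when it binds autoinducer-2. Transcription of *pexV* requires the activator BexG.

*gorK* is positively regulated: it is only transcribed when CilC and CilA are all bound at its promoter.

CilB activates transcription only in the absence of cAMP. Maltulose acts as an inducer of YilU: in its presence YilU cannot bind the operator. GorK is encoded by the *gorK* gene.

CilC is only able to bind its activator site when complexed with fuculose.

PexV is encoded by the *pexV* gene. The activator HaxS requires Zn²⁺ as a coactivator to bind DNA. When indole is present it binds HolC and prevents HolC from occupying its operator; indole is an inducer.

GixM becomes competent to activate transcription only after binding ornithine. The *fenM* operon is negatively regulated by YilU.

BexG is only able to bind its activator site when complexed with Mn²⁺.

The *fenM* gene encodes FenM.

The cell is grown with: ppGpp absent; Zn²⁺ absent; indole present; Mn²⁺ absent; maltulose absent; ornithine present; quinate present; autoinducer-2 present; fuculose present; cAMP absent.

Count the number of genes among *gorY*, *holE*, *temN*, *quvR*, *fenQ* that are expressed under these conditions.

4

Zn²⁺ is absent, so HaxS is inactive.
Autoinducer-2 is present, so PurW is inactive.
Required activator HaxS is absent, so *gorY* is not transcribed.
→ *gorY* is OFF.
Ornithine is present, so GixM is active.
Maltulose is absent, so YilU is active.
With repressor YilU bound, *fenM* is not transcribed.
So FenM is not produced.
No repressor is bound and GixM is active, so *holE* is transcribed.
→ *holE* is ON.
cAMP is absent, so CilB is active.
Fuculose is present, so CilC is active.
Quinate is present, so CilA is active.
No repressor is bound and CilC and CilA are active, so *gorK* is transcribed.
So GorK is produced and active.
No repressor is bound and CilB and GorK are active, so *temN* is transcribed.
→ *temN* is ON.
ppGpp is absent, so SibV is active.
No repressor is bound and SibV is active, so *quvR* is transcribed.
→ *quvR* is ON.
Mn²⁺ is absent, so BexG is inactive.
Required activator BexG is absent, so *pexV* is not transcribed.
So PexV is not produced.
Indole is present, so HolC is inactive.
With no repressor bound, *fenQ* is transcribed.
→ *fenQ* is ON.
4 of the 5 genes are transcribed.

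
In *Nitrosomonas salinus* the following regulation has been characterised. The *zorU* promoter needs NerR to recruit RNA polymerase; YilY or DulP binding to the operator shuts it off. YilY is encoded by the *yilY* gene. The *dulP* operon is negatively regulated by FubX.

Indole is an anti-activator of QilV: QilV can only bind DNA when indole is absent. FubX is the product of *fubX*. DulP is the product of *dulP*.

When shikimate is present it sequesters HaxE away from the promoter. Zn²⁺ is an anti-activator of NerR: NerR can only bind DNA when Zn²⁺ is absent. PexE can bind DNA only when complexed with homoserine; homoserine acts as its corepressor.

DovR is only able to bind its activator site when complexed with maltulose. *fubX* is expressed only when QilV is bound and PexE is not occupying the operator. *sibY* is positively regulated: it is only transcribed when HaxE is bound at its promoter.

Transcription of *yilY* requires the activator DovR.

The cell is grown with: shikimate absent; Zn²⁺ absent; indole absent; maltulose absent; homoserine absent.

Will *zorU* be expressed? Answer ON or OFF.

ON

Maltulose is absent, so DovR is inactive.
Required activator DovR is absent, so *yilY* is not transcribed.
So YilY is not produced.
Zn²⁺ is absent, so NerR is active.
Homoserine is absent, so PexE is inactive.
Indole is absent, so QilV is active.
No repressor is bound and QilV is active, so *fubX* is transcribed.
So FubX is produced and active.
With repressor FubX bound, *dulP* is not transcribed.
So DulP is not produced.
No repressor is bound and NerR is active, so *zorU* is transcribed.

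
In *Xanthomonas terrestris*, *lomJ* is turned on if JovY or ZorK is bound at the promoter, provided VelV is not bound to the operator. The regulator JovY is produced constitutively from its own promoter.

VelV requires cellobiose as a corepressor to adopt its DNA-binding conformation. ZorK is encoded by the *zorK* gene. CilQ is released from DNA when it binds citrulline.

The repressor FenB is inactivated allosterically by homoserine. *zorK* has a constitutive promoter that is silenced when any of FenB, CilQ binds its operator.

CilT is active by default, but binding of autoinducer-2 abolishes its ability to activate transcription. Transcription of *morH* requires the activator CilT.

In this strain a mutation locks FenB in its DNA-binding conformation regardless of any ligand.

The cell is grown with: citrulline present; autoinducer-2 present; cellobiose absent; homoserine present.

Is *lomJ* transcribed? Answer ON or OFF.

JovY is produced constitutively and is active.
Cellobiose is absent, so VelV is inactive.
FenB is constitutively active in this strain.
Citrulline is present, so CilQ is inactive.
With repressor FenB bound, *zorK* is not transcribed.
So ZorK is not produced.
Activator JovY is present, so *lomJ* is transcribed.

ON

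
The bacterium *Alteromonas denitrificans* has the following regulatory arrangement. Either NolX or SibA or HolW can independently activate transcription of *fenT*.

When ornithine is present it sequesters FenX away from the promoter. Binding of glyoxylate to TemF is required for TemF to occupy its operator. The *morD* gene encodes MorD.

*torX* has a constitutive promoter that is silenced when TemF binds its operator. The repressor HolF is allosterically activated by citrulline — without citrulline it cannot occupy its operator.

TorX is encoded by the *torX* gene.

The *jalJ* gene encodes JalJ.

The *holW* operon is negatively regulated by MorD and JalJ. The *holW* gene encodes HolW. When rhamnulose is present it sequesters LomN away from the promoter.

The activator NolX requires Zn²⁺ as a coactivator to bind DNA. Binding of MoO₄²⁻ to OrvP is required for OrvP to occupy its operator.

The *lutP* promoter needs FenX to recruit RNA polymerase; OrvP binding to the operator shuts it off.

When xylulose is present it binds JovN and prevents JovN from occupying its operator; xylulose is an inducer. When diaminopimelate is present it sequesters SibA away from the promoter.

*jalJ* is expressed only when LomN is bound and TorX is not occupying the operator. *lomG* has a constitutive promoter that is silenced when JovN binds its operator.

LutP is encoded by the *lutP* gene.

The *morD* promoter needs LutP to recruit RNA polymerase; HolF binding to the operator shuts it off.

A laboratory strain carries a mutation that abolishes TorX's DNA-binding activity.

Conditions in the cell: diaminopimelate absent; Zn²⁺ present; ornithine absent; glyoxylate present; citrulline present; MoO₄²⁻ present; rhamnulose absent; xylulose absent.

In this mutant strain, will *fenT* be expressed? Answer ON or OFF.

ON

Zn²⁺ is present, so NolX is active.
Diaminopimelate is absent, so SibA is active.
Citrulline is present, so HolF is active.
MoO₄²⁻ is present, so OrvP is active.
Ornithine is absent, so FenX is active.
With repressor OrvP bound, *lutP* is not transcribed.
So LutP is not produced.
With repressor HolF bound, *morD* is not transcribed.
So MorD is not produced.
TorX is non-functional in this strain, so it has no effect.
Rhamnulose is absent, so LomN is active.
No repressor is bound and LomN is active, so *jalJ* is transcribed.
So JalJ is produced and active.
With repressor JalJ bound, *holW* is not transcribed.
So HolW is not produced.
Activator NolX is present, so *fenT* is transcribed.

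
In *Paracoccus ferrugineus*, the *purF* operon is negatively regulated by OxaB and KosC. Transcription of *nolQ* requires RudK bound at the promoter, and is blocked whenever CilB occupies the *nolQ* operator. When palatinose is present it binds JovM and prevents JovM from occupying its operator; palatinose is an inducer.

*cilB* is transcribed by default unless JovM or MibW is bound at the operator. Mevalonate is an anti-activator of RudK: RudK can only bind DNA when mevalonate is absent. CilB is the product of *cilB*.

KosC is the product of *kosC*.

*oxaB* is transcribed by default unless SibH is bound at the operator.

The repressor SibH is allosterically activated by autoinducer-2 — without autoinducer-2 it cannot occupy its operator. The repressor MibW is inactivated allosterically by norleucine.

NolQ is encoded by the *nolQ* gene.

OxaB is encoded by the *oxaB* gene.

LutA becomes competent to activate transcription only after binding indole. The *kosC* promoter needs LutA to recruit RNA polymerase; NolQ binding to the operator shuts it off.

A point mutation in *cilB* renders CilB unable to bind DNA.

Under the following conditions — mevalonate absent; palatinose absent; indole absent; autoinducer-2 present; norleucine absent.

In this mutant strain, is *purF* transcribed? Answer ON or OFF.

ON

Autoinducer-2 is present, so SibH is active.
With repressor SibH bound, *oxaB* is not transcribed.
So OxaB is not produced.
Mevalonate is absent, so RudK is active.
CilB is non-functional in this strain, so it has no effect.
No repressor is bound and RudK is active, so *nolQ* is transcribed.
So NolQ is produced and active.
Indole is absent, so LutA is inactive.
With repressor NolQ bound, *kosC* is not transcribed.
So KosC is not produced.
With no repressor bound, *purF* is transcribed.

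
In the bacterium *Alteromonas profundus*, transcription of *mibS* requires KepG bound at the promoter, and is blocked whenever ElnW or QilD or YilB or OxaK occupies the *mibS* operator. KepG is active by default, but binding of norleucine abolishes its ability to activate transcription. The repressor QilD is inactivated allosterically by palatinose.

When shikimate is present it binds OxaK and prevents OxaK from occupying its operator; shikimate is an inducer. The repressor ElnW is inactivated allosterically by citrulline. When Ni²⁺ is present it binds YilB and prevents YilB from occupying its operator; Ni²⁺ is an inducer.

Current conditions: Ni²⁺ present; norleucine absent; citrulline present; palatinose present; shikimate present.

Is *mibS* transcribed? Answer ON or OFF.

ON

Citrulline is present, so ElnW is inactive.
Palatinose is present, so QilD is inactive.
Norleucine is absent, so KepG is active.
Ni²⁺ is present, so YilB is inactive.
Shikimate is present, so OxaK is inactive.
No repressor is bound and KepG is active, so *mibS* is transcribed.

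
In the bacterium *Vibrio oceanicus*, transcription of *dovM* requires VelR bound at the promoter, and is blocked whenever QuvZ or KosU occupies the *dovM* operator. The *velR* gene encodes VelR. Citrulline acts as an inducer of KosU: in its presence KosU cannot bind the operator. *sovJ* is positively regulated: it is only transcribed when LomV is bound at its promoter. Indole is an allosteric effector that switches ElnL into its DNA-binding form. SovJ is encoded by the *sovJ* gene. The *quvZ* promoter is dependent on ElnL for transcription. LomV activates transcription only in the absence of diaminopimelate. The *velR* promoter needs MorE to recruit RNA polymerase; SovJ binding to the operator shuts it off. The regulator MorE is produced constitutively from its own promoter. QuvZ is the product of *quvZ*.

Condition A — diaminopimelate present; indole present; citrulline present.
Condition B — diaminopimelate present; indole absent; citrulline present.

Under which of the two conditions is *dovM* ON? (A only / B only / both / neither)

B only

Condition A:
Diaminopimelate is present, so LomV is inactive.
Required activator LomV is absent, so *sovJ* is not transcribed.
So SovJ is not produced.
MorE is produced constitutively and is active.
No repressor is bound and MorE is active, so *velR* is transcribed.
So VelR is produced and active.
Indole is present, so ElnL is active.
No repressor is bound and ElnL is active, so *quvZ* is transcribed.
So QuvZ is produced and active.
Citrulline is present, so KosU is inactive.
With repressor QuvZ bound, *dovM* is not transcribed.
→ *dovM* is OFF in A.
Condition B:
Diaminopimelate is present, so LomV is inactive.
Required activator LomV is absent, so *sovJ* is not transcribed.
So SovJ is not produced.
MorE is produced constitutively and is active.
No repressor is bound and MorE is active, so *velR* is transcribed.
So VelR is produced and active.
Indole is absent, so ElnL is inactive.
Required activator ElnL is absent, so *quvZ* is not transcribed.
So QuvZ is not produced.
Citrulline is present, so KosU is inactive.
No repressor is bound and VelR is active, so *dovM* is transcribed.
→ *dovM* is ON in B.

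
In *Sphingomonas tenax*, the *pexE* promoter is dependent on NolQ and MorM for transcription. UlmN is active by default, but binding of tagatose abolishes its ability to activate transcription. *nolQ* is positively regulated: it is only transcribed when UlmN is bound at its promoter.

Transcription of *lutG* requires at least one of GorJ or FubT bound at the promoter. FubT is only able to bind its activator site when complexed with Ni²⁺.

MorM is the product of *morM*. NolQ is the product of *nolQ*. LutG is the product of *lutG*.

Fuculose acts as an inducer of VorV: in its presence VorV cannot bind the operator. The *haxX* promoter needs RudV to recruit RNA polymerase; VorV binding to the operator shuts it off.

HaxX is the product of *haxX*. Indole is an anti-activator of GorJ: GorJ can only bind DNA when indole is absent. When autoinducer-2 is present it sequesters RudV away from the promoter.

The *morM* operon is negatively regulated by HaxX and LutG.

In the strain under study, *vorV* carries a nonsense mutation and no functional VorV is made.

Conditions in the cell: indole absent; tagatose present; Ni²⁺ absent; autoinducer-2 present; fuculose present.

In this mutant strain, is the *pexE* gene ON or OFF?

Tagatose is present, so UlmN is inactive.
Required activator UlmN is absent, so *nolQ* is not transcribed.
So NolQ is not produced.
VorV is non-functional in this strain, so it has no effect.
Autoinducer-2 is present, so RudV is inactive.
Required activator RudV is absent, so *haxX* is not transcribed.
So HaxX is not produced.
Indole is absent, so GorJ is active.
Ni²⁺ is absent, so FubT is inactive.
Activator GorJ is present, so *lutG* is transcribed.
So LutG is produced and active.
With repressor LutG bound, *morM* is not transcribed.
So MorM is not produced.
Required activator NolQ is absent, so *pexE* is not transcribed.

OFF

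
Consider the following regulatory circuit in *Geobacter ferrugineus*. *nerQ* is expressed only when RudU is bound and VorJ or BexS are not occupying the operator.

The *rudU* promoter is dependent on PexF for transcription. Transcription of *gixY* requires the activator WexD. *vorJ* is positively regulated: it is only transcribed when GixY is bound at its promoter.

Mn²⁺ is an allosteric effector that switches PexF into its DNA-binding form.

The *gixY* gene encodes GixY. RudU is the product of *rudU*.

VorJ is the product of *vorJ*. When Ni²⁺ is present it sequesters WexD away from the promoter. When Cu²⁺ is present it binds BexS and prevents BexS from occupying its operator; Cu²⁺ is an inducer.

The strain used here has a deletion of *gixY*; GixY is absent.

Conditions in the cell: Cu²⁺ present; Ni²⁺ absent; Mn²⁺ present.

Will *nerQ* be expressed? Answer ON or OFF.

ON

Mn²⁺ is present, so PexF is active.
No repressor is bound and PexF is active, so *rudU* is transcribed.
So RudU is produced and active.
GixY is non-functional in this strain, so it has no effect.
Required activator GixY is absent, so *vorJ* is not transcribed.
So VorJ is not produced.
Cu²⁺ is present, so BexS is inactive.
No repressor is bound and RudU is active, so *nerQ* is transcribed.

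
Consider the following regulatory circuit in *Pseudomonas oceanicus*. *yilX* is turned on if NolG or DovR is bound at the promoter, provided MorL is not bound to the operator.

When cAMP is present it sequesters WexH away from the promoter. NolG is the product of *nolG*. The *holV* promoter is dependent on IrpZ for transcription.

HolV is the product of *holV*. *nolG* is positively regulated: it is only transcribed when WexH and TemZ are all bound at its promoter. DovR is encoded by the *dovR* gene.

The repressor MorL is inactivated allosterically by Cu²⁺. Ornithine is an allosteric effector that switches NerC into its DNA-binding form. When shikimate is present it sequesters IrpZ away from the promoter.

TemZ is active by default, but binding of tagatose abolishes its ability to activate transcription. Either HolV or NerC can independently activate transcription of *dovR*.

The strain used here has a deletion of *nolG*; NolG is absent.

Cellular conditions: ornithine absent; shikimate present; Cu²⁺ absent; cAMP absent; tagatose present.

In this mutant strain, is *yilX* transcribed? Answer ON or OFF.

OFF

NolG is non-functional in this strain, so it has no effect.
Shikimate is present, so IrpZ is inactive.
Required activator IrpZ is absent, so *holV* is not transcribed.
So HolV is not produced.
Ornithine is absent, so NerC is inactive.
No activator is available at the *dovR* promoter, so *dovR* is not transcribed.
So DovR is not produced.
Cu²⁺ is absent, so MorL is active.
With repressor MorL bound, *yilX* is not transcribed.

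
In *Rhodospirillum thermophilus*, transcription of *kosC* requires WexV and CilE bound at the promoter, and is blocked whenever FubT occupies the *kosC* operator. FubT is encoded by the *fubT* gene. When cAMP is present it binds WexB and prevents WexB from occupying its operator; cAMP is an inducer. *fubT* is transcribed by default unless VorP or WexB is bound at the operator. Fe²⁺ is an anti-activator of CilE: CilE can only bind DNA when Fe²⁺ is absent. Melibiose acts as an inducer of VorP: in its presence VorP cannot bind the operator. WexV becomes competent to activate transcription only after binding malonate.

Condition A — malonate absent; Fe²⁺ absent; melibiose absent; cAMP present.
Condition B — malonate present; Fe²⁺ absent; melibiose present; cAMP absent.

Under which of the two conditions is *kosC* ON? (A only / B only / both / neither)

B only

Condition A:
Malonate is absent, so WexV is inactive.
Fe²⁺ is absent, so CilE is active.
Melibiose is absent, so VorP is active.
cAMP is present, so WexB is inactive.
With repressor VorP bound, *fubT* is not transcribed.
So FubT is not produced.
Required activator WexV is absent, so *kosC* is not transcribed.
→ *kosC* is OFF in A.
Condition B:
Malonate is present, so WexV is active.
Fe²⁺ is absent, so CilE is active.
Melibiose is present, so VorP is inactive.
cAMP is absent, so WexB is active.
With repressor WexB bound, *fubT* is not transcribed.
So FubT is not produced.
No repressor is bound and WexV and CilE are active, so *kosC* is transcribed.
→ *kosC* is ON in B.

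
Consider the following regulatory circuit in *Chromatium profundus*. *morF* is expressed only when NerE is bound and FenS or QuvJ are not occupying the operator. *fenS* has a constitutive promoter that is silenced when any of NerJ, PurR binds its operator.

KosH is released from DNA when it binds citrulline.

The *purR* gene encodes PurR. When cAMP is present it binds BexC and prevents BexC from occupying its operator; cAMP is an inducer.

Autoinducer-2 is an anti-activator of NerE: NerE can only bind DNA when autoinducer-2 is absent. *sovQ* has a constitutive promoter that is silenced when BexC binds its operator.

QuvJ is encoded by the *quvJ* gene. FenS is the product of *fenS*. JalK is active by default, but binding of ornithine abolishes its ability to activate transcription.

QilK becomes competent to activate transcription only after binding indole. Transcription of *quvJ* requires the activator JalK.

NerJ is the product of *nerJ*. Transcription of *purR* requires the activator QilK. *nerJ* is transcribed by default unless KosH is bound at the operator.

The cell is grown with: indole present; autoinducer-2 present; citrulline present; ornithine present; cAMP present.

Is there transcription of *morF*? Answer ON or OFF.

OFF

Citrulline is present, so KosH is inactive.
With no repressor bound, *nerJ* is transcribed.
So NerJ is produced and active.
Indole is present, so QilK is active.
No repressor is bound and QilK is active, so *purR* is transcribed.
So PurR is produced and active.
With repressor NerJ bound, *fenS* is not transcribed.
So FenS is not produced.
Autoinducer-2 is present, so NerE is inactive.
Ornithine is present, so JalK is inactive.
Required activator JalK is absent, so *quvJ* is not transcribed.
So QuvJ is not produced.
Required activator NerE is absent, so *morF* is not transcribed.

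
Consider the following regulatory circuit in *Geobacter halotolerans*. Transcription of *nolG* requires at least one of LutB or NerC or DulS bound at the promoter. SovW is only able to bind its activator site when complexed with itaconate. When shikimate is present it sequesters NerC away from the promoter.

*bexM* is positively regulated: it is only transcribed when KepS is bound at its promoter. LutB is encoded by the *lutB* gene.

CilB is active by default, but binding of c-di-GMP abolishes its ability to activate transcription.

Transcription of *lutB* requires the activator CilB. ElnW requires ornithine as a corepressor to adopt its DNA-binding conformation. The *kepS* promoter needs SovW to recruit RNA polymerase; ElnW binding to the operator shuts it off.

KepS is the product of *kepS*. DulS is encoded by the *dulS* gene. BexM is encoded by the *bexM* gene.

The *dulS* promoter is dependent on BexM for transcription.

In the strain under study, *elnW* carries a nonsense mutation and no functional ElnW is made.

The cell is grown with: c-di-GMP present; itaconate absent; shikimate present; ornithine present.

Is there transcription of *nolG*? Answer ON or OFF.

OFF

c-di-GMP is present, so CilB is inactive.
Required activator CilB is absent, so *lutB* is not transcribed.
So LutB is not produced.
Shikimate is present, so NerC is inactive.
Itaconate is absent, so SovW is inactive.
ElnW is non-functional in this strain, so it has no effect.
Required activator SovW is absent, so *kepS* is not transcribed.
So KepS is not produced.
Required activator KepS is absent, so *bexM* is not transcribed.
So BexM is not produced.
Required activator BexM is absent, so *dulS* is not transcribed.
So DulS is not produced.
No activator is available at the *nolG* promoter, so *nolG* is not transcribed.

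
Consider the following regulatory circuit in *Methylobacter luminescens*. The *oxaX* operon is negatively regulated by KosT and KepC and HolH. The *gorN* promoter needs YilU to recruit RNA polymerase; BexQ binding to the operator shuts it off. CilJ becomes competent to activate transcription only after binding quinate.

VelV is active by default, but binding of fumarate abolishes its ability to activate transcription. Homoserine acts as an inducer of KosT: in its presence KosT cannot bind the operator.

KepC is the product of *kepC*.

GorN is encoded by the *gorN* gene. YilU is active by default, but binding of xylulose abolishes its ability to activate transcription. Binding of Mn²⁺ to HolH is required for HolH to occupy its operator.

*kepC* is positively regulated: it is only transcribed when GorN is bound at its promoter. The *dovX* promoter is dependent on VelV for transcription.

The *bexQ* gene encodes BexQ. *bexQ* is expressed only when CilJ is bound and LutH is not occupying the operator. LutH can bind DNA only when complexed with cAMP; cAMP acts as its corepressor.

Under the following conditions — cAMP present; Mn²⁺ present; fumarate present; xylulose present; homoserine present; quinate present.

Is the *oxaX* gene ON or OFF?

Homoserine is present, so KosT is inactive.
Quinate is present, so CilJ is active.
cAMP is present, so LutH is active.
With repressor LutH bound, *bexQ* is not transcribed.
So BexQ is not produced.
Xylulose is present, so YilU is inactive.
Required activator YilU is absent, so *gorN* is not transcribed.
So GorN is not produced.
Required activator GorN is absent, so *kepC* is not transcribed.
So KepC is not produced.
Mn²⁺ is present, so HolH is active.
With repressor HolH bound, *oxaX* is not transcribed.

OFF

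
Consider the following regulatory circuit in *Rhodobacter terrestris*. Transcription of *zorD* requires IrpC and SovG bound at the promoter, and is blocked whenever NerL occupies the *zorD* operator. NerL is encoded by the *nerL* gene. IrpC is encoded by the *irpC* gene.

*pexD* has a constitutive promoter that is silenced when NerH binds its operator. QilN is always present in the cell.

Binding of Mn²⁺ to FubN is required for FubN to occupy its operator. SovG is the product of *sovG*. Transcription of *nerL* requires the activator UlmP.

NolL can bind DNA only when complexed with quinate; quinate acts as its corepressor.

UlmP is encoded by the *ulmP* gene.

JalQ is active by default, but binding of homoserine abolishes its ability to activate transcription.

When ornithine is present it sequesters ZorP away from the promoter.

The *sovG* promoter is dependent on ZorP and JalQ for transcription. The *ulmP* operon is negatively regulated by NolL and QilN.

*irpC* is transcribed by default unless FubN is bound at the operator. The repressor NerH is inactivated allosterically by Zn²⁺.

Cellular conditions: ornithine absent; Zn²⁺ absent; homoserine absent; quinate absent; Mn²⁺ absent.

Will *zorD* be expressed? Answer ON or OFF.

Quinate is absent, so NolL is inactive.
QilN is produced constitutively and is active.
With repressor QilN bound, *ulmP* is not transcribed.
So UlmP is not produced.
Required activator UlmP is absent, so *nerL* is not transcribed.
So NerL is not produced.
Mn²⁺ is absent, so FubN is inactive.
With no repressor bound, *irpC* is transcribed.
So IrpC is produced and active.
Ornithine is absent, so ZorP is active.
Homoserine is absent, so JalQ is active.
No repressor is bound and ZorP and JalQ are active, so *sovG* is transcribed.
So SovG is produced and active.
No repressor is bound and IrpC and SovG are active, so *zorD* is transcribed.

ON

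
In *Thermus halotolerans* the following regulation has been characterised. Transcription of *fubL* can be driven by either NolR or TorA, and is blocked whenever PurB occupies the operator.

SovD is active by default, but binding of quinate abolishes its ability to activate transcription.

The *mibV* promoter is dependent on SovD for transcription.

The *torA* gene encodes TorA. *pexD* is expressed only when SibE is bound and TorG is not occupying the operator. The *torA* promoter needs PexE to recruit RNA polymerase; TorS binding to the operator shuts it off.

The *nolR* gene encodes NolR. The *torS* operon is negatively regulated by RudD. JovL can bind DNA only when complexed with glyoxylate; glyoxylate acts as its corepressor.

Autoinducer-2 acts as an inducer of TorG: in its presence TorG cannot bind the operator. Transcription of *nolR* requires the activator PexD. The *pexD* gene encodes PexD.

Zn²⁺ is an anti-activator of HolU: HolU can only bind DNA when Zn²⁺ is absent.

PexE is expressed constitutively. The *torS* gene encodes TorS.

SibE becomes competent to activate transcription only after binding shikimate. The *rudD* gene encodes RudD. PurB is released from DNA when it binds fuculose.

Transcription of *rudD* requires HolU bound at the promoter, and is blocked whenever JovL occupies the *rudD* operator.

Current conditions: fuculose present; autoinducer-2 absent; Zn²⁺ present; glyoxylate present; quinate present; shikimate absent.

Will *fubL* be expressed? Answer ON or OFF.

OFF

Fuculose is present, so PurB is inactive.
Shikimate is absent, so SibE is inactive.
Autoinducer-2 is absent, so TorG is active.
With repressor TorG bound, *pexD* is not transcribed.
So PexD is not produced.
Required activator PexD is absent, so *nolR* is not transcribed.
So NolR is not produced.
PexE is produced constitutively and is active.
Glyoxylate is present, so JovL is active.
Zn²⁺ is present, so HolU is inactive.
With repressor JovL bound, *rudD* is not transcribed.
So RudD is not produced.
With no repressor bound, *torS* is transcribed.
So TorS is produced and active.
With repressor TorS bound, *torA* is not transcribed.
So TorA is not produced.
No activator is available at the *fubL* promoter, so *fubL* is not transcribed.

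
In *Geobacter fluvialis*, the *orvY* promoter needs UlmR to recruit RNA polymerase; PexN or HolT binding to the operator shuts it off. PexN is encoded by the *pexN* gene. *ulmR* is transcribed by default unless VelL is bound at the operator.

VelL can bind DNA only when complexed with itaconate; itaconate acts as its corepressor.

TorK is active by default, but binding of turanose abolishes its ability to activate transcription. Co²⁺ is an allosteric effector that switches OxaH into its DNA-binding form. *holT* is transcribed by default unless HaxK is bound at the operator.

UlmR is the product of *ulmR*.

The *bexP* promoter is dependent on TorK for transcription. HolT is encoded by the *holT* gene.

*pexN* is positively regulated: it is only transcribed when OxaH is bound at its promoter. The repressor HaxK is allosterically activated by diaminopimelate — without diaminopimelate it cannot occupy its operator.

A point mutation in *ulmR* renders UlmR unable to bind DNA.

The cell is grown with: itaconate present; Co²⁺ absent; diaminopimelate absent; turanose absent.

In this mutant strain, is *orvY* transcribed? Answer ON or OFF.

OFF

UlmR is non-functional in this strain, so it has no effect.
Co²⁺ is absent, so OxaH is inactive.
Required activator OxaH is absent, so *pexN* is not transcribed.
So PexN is not produced.
Diaminopimelate is absent, so HaxK is inactive.
With no repressor bound, *holT* is transcribed.
So HolT is produced and active.
With repressor HolT bound, *orvY* is not transcribed.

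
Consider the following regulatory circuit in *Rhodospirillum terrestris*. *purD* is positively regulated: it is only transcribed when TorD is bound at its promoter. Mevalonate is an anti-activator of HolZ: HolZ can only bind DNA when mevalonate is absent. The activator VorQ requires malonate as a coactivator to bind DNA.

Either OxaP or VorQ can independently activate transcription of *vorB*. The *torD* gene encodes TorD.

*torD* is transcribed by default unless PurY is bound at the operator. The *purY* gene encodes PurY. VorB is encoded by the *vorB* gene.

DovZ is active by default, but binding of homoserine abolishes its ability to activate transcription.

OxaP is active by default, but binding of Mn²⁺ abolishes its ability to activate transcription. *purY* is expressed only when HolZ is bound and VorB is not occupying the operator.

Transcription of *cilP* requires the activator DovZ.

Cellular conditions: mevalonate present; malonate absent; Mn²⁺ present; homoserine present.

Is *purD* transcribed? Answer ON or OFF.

ON

Mn²⁺ is present, so OxaP is inactive.
Malonate is absent, so VorQ is inactive.
No activator is available at the *vorB* promoter, so *vorB* is not transcribed.
So VorB is not produced.
Mevalonate is present, so HolZ is inactive.
Required activator HolZ is absent, so *purY* is not transcribed.
So PurY is not produced.
With no repressor bound, *torD* is transcribed.
So TorD is produced and active.
No repressor is bound and TorD is active, so *purD* is transcribed.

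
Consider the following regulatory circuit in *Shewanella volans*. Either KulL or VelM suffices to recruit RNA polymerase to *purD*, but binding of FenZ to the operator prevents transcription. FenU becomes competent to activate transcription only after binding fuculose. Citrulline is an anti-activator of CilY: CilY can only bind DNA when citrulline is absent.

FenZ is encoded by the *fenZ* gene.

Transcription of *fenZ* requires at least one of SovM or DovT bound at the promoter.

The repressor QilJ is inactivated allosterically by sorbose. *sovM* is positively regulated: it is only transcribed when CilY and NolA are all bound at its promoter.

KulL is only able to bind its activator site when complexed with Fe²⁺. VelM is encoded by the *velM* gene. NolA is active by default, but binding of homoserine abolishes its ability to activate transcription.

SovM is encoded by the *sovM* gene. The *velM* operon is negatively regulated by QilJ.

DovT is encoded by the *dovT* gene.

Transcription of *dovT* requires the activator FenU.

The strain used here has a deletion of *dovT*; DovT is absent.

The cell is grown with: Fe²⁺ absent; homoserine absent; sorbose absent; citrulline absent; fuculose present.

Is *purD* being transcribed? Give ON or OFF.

OFF

Citrulline is absent, so CilY is active.
Homoserine is absent, so NolA is active.
No repressor is bound and CilY and NolA are active, so *sovM* is transcribed.
So SovM is produced and active.
DovT is non-functional in this strain, so it has no effect.
Activator SovM is present, so *fenZ* is transcribed.
So FenZ is produced and active.
Fe²⁺ is absent, so KulL is inactive.
Sorbose is absent, so QilJ is active.
With repressor QilJ bound, *velM* is not transcribed.
So VelM is not produced.
With repressor FenZ bound, *purD* is not transcribed.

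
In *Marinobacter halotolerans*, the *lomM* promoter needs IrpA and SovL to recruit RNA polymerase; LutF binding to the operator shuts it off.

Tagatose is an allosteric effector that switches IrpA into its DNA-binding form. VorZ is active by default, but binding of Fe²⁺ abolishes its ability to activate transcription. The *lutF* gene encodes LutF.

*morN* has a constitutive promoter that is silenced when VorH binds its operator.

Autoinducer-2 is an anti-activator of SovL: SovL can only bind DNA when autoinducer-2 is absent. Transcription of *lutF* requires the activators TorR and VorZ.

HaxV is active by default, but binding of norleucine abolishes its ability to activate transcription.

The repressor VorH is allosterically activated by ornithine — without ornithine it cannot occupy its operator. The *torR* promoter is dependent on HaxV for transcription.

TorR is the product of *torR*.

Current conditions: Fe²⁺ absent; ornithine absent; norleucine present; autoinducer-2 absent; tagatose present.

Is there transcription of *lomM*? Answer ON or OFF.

ON

Norleucine is present, so HaxV is inactive.
Required activator HaxV is absent, so *torR* is not transcribed.
So TorR is not produced.
Fe²⁺ is absent, so VorZ is active.
Required activator TorR is absent, so *lutF* is not transcribed.
So LutF is not produced.
Tagatose is present, so IrpA is active.
Autoinducer-2 is absent, so SovL is active.
No repressor is bound and IrpA and SovL are active, so *lomM* is transcribed.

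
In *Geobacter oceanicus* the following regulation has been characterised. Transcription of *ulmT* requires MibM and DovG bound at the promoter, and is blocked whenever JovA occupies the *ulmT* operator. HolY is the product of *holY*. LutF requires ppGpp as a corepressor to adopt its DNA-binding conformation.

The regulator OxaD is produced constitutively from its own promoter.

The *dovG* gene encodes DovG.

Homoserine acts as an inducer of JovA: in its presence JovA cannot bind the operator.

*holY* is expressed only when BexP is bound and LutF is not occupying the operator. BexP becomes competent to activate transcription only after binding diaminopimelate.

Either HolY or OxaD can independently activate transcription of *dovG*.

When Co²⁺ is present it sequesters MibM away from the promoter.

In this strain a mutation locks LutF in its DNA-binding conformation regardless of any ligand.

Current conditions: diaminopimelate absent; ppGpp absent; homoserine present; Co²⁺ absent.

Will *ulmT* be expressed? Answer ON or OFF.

Co²⁺ is absent, so MibM is active.
Homoserine is present, so JovA is inactive.
Diaminopimelate is absent, so BexP is inactive.
LutF is constitutively active in this strain.
With repressor LutF bound, *holY* is not transcribed.
So HolY is not produced.
OxaD is produced constitutively and is active.
Activator OxaD is present, so *dovG* is transcribed.
So DovG is produced and active.
No repressor is bound and MibM and DovG are active, so *ulmT* is transcribed.

ON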